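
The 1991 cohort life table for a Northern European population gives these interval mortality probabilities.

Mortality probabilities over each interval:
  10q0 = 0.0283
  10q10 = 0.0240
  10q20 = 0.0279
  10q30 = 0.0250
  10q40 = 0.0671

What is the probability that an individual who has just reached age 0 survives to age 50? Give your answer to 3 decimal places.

The overall survival probability is (1 − 0.0283) × (1 − 0.0240) × (1 − 0.0279) × (1 − 0.0250) × (1 − 0.0671).
= 0.9717 × 0.9760 × 0.9721 × 0.9750 × 0.9329 = 0.838557.

0.839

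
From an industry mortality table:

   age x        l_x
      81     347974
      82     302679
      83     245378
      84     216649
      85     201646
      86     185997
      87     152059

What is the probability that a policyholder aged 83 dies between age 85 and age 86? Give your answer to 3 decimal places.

This is the probability of reaching 85 but not 86, conditional on being alive at 83: (l_85 − l_86) / l_83.
= (201646 − 185997) / 245378 = 15649 / 245378 = 0.063775.

0.064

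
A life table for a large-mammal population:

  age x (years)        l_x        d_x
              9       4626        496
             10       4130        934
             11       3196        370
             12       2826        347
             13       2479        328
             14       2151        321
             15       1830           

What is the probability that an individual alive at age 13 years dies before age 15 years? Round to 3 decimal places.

P(die before 15 | alive at 13) = 1 − l_15/l_13 = 1 − 1830/2479 = (649)/2479 = 0.261799.

0.262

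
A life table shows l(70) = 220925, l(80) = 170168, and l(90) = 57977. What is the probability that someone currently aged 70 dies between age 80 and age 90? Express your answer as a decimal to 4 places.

0.5078

This is the probability of reaching 80 but not 90, conditional on being alive at 70: (l(80) − l(90)) / l(70).
= (170168 − 57977) / 220925 = 112191 / 220925 = 0.507824.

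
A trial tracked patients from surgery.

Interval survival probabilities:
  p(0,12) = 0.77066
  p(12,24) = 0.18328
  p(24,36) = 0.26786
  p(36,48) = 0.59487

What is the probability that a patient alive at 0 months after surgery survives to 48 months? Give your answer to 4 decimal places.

0.0225

The overall survival probability is 0.77066 × 0.18328 × 0.26786 × 0.59487.
= 0.022506.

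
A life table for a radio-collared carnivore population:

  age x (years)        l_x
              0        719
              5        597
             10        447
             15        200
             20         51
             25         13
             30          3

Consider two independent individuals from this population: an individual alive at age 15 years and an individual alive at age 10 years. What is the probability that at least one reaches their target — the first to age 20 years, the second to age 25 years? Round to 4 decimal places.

0.2767

p₁ = l_20/l_15 = 51/200 = 0.255000; p₂ = l_25/l_10 = 13/447 = 0.029083.
P(at least one) = 1 − (1−p₁)(1−p₂) = 1 − 0.745000 × 0.970917 = 0.276667.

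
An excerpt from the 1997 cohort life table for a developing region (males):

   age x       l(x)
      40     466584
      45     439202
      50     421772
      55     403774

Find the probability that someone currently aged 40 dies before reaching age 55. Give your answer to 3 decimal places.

0.135

P(die before 55 | alive at 40) = 1 − l(55)/l(40) = 1 − 403774/466584 = (62810)/466584 = 0.134617.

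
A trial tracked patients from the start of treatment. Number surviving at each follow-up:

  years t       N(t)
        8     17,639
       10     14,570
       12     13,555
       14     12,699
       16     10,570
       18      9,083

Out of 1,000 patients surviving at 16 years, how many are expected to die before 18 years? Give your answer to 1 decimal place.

The relevant probability is 1 − 9,083/10,570 = 0.140681.
Expected number = 1,000 × 0.140681 = 140.7.

140.7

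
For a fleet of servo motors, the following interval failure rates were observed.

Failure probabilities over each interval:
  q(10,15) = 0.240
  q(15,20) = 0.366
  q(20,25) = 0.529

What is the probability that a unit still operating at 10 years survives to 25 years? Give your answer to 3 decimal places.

Chaining the interval survival probabilities: (1 − 0.240) × (1 − 0.366) × (1 − 0.529).
= 0.760 × 0.634 × 0.471 = 0.226947.

0.227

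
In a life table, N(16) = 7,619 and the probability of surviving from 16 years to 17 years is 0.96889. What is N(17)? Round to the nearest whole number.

N(17) = N(16) × p = 7,619 × 0.96889 = 7382.

7382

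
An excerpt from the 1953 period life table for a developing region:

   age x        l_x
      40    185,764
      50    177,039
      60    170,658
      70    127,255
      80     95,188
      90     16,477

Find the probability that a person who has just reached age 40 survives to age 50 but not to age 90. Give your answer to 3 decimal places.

0.864

We want 10|40q40 = (l_50 − l_90)/l_40.
This is the probability of reaching 50 but not 90, conditional on being alive at 40: (l_50 − l_90) / l_40.
= (177,039 − 16,477) / 185,764 = 160,562 / 185,764 = 0.864333.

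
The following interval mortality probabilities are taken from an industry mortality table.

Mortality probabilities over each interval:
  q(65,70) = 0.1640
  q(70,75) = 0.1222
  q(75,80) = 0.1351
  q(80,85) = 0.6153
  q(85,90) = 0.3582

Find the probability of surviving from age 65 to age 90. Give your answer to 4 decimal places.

P(survive 65→90) = (1 − 0.1640) × (1 − 0.1222) × (1 − 0.1351) × (1 − 0.6153) × (1 − 0.3582).
= 0.8360 × 0.8778 × 0.8649 × 0.3847 × 0.6418 = 0.156707.

0.1567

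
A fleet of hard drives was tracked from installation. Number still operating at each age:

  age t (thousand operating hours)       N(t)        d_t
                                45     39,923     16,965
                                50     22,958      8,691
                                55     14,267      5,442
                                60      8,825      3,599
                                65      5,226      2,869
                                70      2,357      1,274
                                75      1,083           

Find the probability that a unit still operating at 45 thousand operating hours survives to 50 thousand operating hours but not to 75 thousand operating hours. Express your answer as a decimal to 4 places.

This is the probability of reaching 50 but not 75, conditional on being operational at 45: (N(50) − N(75)) / N(45).
= (22,958 − 1,083) / 39,923 = 21,875 / 39,923 = 0.547930.

0.5479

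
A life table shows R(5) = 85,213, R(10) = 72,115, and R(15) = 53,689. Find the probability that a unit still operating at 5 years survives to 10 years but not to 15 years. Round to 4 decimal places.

0.2162

This is the probability of reaching 10 but not 15, conditional on being operational at 5: (R(10) − R(15)) / R(5).
= (72,115 − 53,689) / 85,213 = 18,426 / 85,213 = 0.216235.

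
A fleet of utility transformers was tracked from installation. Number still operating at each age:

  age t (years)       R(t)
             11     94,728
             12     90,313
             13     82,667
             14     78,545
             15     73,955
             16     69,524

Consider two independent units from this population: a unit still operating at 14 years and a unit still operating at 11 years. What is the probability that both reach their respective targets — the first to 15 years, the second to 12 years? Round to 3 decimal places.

p₁ = R(15)/R(14) = 73,955/78,545 = 0.941562; p₂ = R(12)/R(11) = 90,313/94,728 = 0.953393.
P(both) = p₁ × p₂ = 0.941562 × 0.953393 = 0.897679.

0.898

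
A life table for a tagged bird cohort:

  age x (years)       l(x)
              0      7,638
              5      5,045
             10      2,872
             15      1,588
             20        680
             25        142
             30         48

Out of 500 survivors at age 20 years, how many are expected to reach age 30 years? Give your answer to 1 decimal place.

The relevant probability is 48/680 = 0.070588.
Expected number = 500 × 0.070588 = 35.3.

35.3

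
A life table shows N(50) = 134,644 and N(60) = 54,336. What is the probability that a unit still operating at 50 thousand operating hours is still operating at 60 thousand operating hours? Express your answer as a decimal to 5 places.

0.40355

The conditional survival probability is N(60)/N(50) = 54,336/134,644 = 0.403553.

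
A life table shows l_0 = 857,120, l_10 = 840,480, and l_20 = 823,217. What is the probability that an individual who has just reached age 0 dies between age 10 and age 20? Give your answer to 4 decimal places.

We want 10|10q0 = (l_10 − l_20)/l_0.
This is the probability of reaching 10 but not 20, conditional on being alive at 0: (l_10 − l_20) / l_0.
= (840,480 − 823,217) / 857,120 = 17,263 / 857,120 = 0.020141.

0.0201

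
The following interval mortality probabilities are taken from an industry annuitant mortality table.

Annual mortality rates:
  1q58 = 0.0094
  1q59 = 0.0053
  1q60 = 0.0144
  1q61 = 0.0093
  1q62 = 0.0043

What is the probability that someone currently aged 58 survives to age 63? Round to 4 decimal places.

0.9580

5p58 = (1 − 0.0094) × (1 − 0.0053) × (1 − 0.0144) × (1 − 0.0093) × (1 − 0.0043).
= 0.9906 × 0.9947 × 0.9856 × 0.9907 × 0.9957 = 0.957992.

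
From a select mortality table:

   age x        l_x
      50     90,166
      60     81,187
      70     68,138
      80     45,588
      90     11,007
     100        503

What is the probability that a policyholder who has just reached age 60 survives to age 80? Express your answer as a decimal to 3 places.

0.562

We want 20p60 = l_80/l_60.
The conditional survival probability is l_80/l_60 = 45,588/81,187 = 0.561518.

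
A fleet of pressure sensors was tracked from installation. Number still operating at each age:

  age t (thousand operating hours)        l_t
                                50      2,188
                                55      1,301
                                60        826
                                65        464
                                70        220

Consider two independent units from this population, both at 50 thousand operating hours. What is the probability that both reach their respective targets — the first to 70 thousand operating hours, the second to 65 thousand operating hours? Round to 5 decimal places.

0.02132

p₁ = l_70/l_50 = 220/2,188 = 0.100548; p₂ = l_65/l_50 = 464/2,188 = 0.212066.
P(both) = p₁ × p₂ = 0.100548 × 0.212066 = 0.021323.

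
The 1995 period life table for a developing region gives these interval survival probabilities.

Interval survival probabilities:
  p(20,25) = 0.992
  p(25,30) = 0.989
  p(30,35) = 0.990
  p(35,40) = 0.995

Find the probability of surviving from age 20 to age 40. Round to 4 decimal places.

Survival from 20 to 40 is the product of surviving each interval: 0.992 × 0.989 × 0.990 × 0.995.
= 0.966421.

0.9664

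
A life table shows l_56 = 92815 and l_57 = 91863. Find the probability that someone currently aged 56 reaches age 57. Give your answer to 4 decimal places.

We want 1p56 = l_57/l_56.
The conditional survival probability is l_57/l_56 = 91863/92815 = 0.989743.

0.9897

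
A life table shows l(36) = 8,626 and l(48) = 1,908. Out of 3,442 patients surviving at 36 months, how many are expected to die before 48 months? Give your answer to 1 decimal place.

The relevant probability is 1 − 1,908/8,626 = 0.778808.
Expected number = 3,442 × 0.778808 = 2680.7.

2680.7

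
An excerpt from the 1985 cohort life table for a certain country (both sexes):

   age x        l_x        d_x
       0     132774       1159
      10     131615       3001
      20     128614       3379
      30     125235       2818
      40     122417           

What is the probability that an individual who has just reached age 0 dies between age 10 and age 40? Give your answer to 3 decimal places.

0.069

This is the probability of reaching 10 but not 40, conditional on being alive at 0: (l_10 − l_40) / l_0.
= (131615 − 122417) / 132774 = 9198 / 132774 = 0.069276.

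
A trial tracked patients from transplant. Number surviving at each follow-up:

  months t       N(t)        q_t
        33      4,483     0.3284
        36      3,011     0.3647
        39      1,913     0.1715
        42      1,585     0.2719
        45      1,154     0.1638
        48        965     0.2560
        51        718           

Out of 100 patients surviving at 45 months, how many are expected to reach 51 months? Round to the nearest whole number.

62

The relevant probability is 718/1,154 = 0.622184.
Expected number = 100 × 0.622184 = 62.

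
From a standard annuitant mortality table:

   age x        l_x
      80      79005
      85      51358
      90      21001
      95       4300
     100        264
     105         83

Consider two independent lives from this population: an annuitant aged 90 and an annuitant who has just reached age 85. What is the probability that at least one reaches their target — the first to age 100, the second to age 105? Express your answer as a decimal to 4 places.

0.0142

p₁ = l_100/l_90 = 264/21001 = 0.012571; p₂ = l_105/l_85 = 83/51358 = 0.001616.
P(at least one) = 1 − (1−p₁)(1−p₂) = 1 − 0.987429 × 0.998384 = 0.014167.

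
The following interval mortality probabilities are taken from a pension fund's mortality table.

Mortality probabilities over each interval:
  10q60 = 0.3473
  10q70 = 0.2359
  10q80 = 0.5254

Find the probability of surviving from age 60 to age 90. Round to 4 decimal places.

Survival from 60 to 90 is the product of surviving each interval: (1 − 0.3473) × (1 − 0.2359) × (1 − 0.5254).
= 0.6527 × 0.7641 × 0.4746 = 0.236696.

0.2367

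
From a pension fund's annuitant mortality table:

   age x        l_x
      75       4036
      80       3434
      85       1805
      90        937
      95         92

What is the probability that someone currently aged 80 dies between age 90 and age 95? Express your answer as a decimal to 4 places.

We want 10|5q80 = (l_90 − l_95)/l_80.
This is the probability of reaching 90 but not 95, conditional on being alive at 80: (l_90 − l_95) / l_80.
= (937 − 92) / 3434 = 845 / 3434 = 0.246069.

0.2461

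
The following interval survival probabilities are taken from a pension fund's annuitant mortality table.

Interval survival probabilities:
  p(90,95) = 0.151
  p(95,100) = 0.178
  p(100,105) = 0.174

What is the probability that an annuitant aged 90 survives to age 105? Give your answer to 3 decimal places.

0.005

Survival from 90 to 105 is the product of surviving each interval: 0.151 × 0.178 × 0.174.
= 0.004677.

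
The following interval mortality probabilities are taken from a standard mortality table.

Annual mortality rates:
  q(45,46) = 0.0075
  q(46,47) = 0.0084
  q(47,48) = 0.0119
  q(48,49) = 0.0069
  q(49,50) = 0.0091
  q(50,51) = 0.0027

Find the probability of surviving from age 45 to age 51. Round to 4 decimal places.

0.9544

Chaining the interval survival probabilities: (1 − 0.0075) × (1 − 0.0084) × (1 − 0.0119) × (1 − 0.0069) × (1 − 0.0091) × (1 − 0.0027).
= 0.9925 × 0.9916 × 0.9881 × 0.9931 × 0.9909 × 0.9973 = 0.954370.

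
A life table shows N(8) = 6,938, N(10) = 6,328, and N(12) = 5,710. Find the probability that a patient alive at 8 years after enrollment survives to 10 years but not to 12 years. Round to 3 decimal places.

This is the probability of reaching 10 but not 12, conditional on being alive at 8: (N(10) − N(12)) / N(8).
= (6,328 − 5,710) / 6,938 = 618 / 6,938 = 0.089075.

0.089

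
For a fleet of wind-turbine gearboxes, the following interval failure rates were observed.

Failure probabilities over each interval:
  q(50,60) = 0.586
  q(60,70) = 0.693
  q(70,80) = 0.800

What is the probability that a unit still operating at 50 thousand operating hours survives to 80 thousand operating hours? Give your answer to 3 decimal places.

0.025

Chaining the interval survival probabilities: (1 − 0.586) × (1 − 0.693) × (1 − 0.800).
= 0.414 × 0.307 × 0.200 = 0.025420.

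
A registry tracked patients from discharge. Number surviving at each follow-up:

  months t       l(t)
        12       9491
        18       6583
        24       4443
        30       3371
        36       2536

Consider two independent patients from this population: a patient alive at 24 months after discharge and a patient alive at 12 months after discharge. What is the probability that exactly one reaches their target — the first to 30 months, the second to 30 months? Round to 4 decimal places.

0.5749

p₁ = l(30)/l(24) = 3371/4443 = 0.758722; p₂ = l(30)/l(12) = 3371/9491 = 0.355179.
P(exactly one) = p₁(1−p₂) + (1−p₁)p₂ = 0.489240 + 0.085697 = 0.574937.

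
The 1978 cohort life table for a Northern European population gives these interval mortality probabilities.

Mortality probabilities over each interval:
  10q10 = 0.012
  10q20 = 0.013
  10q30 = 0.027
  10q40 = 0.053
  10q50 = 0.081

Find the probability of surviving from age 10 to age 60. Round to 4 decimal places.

Survival from 10 to 60 is the product of surviving each interval: (1 − 0.012) × (1 − 0.013) × (1 − 0.027) × (1 − 0.053) × (1 − 0.081).
= 0.988 × 0.987 × 0.973 × 0.947 × 0.919 = 0.825757.

0.8258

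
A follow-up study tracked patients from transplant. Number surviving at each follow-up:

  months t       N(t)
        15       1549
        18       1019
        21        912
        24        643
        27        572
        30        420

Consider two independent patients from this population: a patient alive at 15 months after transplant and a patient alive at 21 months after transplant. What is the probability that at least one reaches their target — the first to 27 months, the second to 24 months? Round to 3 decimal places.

p₁ = N(27)/N(15) = 572/1549 = 0.369270; p₂ = N(24)/N(21) = 643/912 = 0.705044.
P(at least one) = 1 − (1−p₁)(1−p₂) = 1 − 0.630730 × 0.294956 = 0.813962.

0.814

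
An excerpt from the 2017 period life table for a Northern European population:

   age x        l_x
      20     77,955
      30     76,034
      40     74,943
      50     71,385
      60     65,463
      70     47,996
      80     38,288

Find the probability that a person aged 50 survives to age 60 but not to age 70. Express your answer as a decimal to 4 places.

We want 10|10q50 = (l_60 − l_70)/l_50.
This is the probability of reaching 60 but not 70, conditional on being alive at 50: (l_60 − l_70) / l_50.
= (65,463 − 47,996) / 71,385 = 17,467 / 71,385 = 0.244687.

0.2447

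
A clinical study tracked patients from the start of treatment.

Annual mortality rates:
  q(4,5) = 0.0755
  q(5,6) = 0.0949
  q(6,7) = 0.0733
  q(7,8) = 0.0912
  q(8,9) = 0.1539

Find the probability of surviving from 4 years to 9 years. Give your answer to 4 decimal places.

0.5963

P(survive 4→9) = (1 − 0.0755) × (1 − 0.0949) × (1 − 0.0733) × (1 − 0.0912) × (1 − 0.1539).
= 0.9245 × 0.9051 × 0.9267 × 0.9088 × 0.8461 = 0.596256.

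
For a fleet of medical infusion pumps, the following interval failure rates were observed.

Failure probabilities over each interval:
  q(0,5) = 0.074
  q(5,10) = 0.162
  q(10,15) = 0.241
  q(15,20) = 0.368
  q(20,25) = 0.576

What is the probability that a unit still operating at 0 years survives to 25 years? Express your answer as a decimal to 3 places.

P(survive 0→25) = (1 − 0.074) × (1 − 0.162) × (1 − 0.241) × (1 − 0.368) × (1 − 0.576).
= 0.926 × 0.838 × 0.759 × 0.632 × 0.424 = 0.157826.

0.158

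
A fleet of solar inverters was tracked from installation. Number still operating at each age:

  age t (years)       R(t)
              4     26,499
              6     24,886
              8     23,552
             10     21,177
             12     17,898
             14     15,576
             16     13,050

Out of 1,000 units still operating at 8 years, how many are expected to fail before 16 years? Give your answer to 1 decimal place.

The relevant probability is 1 − 13,050/23,552 = 0.445907.
Expected number = 1,000 × 0.445907 = 445.9.

445.9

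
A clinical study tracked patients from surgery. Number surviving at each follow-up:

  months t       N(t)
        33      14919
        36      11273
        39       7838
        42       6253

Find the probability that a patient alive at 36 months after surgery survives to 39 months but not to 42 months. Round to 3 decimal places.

This is the probability of reaching 39 but not 42, conditional on being alive at 36: (N(39) − N(42)) / N(36).
= (7838 − 6253) / 11273 = 1585 / 11273 = 0.140601.

0.141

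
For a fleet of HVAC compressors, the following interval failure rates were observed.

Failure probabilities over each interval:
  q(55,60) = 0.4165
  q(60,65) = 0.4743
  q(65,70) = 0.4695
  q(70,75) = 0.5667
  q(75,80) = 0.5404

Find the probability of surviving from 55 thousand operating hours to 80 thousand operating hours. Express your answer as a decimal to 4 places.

0.0324

The overall survival probability is (1 − 0.4165) × (1 − 0.4743) × (1 − 0.4695) × (1 − 0.5667) × (1 − 0.5404).
= 0.5835 × 0.5257 × 0.5305 × 0.4333 × 0.4596 = 0.032407.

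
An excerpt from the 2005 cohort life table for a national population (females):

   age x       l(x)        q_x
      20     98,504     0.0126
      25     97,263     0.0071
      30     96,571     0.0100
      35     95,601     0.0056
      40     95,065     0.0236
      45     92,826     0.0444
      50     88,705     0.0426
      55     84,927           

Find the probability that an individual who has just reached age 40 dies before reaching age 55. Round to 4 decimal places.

P(die before 55 | alive at 40) = 1 − l(55)/l(40) = 1 − 84,927/95,065 = (10,138)/95,065 = 0.106643.

0.1066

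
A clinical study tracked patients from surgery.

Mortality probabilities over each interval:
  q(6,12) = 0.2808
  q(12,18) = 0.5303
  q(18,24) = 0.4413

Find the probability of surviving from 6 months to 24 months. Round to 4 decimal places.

The overall survival probability is (1 − 0.2808) × (1 − 0.5303) × (1 − 0.4413).
= 0.7192 × 0.4697 × 0.5587 = 0.188733.

0.1887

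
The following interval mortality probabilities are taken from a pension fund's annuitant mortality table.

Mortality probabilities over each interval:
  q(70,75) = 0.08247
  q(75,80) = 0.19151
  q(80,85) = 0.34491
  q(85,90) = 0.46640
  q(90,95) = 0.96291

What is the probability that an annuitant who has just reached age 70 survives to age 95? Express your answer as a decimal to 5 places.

P(survive 70→95) = (1 − 0.08247) × (1 − 0.19151) × (1 − 0.34491) × (1 − 0.46640) × (1 − 0.96291).
= 0.91753 × 0.80849 × 0.65509 × 0.53360 × 0.03709 = 0.009618.

0.00962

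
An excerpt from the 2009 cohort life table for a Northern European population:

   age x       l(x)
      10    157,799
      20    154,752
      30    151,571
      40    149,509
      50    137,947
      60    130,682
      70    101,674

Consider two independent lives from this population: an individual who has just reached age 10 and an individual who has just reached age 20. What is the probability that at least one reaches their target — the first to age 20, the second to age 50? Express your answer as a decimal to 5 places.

p₁ = l(20)/l(10) = 154,752/157,799 = 0.980691; p₂ = l(50)/l(20) = 137,947/154,752 = 0.891407.
P(at least one) = 1 − (1−p₁)(1−p₂) = 1 − 0.019309 × 0.108593 = 0.997903.

0.99790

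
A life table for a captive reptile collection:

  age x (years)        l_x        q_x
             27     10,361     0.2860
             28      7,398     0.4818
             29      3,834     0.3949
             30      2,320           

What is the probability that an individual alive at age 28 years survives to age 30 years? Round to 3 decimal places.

0.314

The conditional survival probability is l_30/l_28 = 2,320/7,398 = 0.313598.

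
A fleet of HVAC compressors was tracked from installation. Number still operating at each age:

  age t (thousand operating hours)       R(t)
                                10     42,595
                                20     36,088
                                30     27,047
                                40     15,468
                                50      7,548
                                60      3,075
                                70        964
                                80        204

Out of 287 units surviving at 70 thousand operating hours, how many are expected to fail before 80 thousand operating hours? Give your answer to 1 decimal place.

226.3

The relevant probability is 1 − 204/964 = 0.788382.
Expected number = 287 × 0.788382 = 226.3.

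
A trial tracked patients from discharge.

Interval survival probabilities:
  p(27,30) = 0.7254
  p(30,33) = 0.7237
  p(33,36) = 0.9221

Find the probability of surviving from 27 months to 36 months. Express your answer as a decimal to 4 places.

Chaining the interval survival probabilities: 0.7254 × 0.7237 × 0.9221.
= 0.484077.

0.4841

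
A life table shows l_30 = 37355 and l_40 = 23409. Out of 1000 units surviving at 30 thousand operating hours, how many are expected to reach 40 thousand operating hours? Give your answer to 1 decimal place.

The relevant probability is 23409/37355 = 0.626663.
Expected number = 1000 × 0.626663 = 626.7.

626.7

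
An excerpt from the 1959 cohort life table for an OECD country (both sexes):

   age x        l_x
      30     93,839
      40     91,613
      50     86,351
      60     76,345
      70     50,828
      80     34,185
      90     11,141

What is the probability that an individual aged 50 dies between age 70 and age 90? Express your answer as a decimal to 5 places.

We want 20|20q50 = (l_70 − l_90)/l_50.
This is the probability of reaching 70 but not 90, conditional on being alive at 50: (l_70 − l_90) / l_50.
= (50,828 − 11,141) / 86,351 = 39,687 / 86,351 = 0.459601.

0.45960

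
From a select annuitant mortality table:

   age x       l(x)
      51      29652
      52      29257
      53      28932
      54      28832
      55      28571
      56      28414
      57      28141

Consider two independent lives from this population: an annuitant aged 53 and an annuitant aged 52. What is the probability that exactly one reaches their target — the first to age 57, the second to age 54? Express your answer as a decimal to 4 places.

0.0411

p₁ = l(57)/l(53) = 28141/28932 = 0.972660; p₂ = l(54)/l(52) = 28832/29257 = 0.985474.
P(exactly one) = p₁(1−p₂) + (1−p₁)p₂ = 0.014129 + 0.026943 = 0.041072.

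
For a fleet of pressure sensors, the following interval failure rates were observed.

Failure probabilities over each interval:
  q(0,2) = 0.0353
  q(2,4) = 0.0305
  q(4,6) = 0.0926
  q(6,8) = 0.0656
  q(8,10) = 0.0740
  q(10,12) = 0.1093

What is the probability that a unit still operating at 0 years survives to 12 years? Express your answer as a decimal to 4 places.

0.6541

Survival from 0 to 12 is the product of surviving each interval: (1 − 0.0353) × (1 − 0.0305) × (1 − 0.0926) × (1 − 0.0656) × (1 − 0.0740) × (1 − 0.1093).
= 0.9647 × 0.9695 × 0.9074 × 0.9344 × 0.9260 × 0.8907 = 0.654055.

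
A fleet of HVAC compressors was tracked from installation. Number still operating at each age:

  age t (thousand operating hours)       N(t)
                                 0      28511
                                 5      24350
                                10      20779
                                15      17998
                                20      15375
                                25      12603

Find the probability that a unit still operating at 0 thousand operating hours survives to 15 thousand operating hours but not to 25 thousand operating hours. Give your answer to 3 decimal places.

0.189

This is the probability of reaching 15 but not 25, conditional on being operational at 0: (N(15) − N(25)) / N(0).
= (17998 − 12603) / 28511 = 5395 / 28511 = 0.189225.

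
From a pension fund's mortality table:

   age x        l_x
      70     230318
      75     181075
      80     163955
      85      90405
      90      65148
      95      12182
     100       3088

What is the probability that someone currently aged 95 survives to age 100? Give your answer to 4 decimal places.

0.2535

We want 5p95 = l_100/l_95.
The conditional survival probability is l_100/l_95 = 3088/12182 = 0.253489.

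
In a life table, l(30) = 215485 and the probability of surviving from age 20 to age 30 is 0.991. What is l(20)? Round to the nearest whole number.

217442

l(20) = l(30) / p = 215485 / 0.991 = 217442.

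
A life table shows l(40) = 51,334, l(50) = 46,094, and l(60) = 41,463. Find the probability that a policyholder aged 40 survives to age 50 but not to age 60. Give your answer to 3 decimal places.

0.090

This is the probability of reaching 50 but not 60, conditional on being alive at 40: (l(50) − l(60)) / l(40).
= (46,094 − 41,463) / 51,334 = 4,631 / 51,334 = 0.090213.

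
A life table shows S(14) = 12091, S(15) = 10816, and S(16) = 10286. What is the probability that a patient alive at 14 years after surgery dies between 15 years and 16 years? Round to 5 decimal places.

This is the probability of reaching 15 but not 16, conditional on being alive at 14: (S(15) − S(16)) / S(14).
= (10816 − 10286) / 12091 = 530 / 12091 = 0.043834.

0.04383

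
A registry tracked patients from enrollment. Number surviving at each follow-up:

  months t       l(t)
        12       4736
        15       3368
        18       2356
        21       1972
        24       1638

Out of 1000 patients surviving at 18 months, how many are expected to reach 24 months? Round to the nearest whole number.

The relevant probability is 1638/2356 = 0.695246.
Expected number = 1000 × 0.695246 = 695.

695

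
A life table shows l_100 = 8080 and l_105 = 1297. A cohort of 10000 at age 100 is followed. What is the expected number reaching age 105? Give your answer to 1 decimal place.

1605.2

The relevant probability is 1297/8080 = 0.160520.
Expected number = 10000 × 0.160520 = 1605.2.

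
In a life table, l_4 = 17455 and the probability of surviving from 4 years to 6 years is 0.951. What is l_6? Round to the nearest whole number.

16600

l_6 = l_4 × p = 17455 × 0.951 = 16600.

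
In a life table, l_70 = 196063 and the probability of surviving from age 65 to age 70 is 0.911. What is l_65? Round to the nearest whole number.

215217

l_65 = l_70 / p = 196063 / 0.911 = 215217.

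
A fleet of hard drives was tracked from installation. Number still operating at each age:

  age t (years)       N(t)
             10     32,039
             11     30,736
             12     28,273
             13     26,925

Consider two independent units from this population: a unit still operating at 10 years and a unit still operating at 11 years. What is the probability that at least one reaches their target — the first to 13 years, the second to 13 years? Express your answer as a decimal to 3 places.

p₁ = N(13)/N(10) = 26,925/32,039 = 0.840382; p₂ = N(13)/N(11) = 26,925/30,736 = 0.876009.
P(at least one) = 1 − (1−p₁)(1−p₂) = 1 − 0.159618 × 0.123991 = 0.980209.

0.980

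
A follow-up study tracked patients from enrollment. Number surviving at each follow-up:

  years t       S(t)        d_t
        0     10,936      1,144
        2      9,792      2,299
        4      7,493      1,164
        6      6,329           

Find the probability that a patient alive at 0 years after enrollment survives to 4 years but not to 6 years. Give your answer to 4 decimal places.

This is the probability of reaching 4 but not 6, conditional on being alive at 0: (S(4) − S(6)) / S(0).
= (7,493 − 6,329) / 10,936 = 1,164 / 10,936 = 0.106437.

0.1064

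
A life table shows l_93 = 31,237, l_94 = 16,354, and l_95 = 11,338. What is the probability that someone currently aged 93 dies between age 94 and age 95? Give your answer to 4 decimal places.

We want 1|1q93 = (l_94 − l_95)/l_93.
This is the probability of reaching 94 but not 95, conditional on being alive at 93: (l_94 − l_95) / l_93.
= (16,354 − 11,338) / 31,237 = 5,016 / 31,237 = 0.160579.

0.1606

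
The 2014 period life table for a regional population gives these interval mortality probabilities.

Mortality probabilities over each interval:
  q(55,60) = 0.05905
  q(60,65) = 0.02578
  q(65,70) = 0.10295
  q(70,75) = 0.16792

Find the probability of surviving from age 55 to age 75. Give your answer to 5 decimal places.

Chaining the interval survival probabilities: (1 − 0.05905) × (1 − 0.02578) × (1 − 0.10295) × (1 − 0.16792).
= 0.94095 × 0.97422 × 0.89705 × 0.83208 = 0.684235.

0.68424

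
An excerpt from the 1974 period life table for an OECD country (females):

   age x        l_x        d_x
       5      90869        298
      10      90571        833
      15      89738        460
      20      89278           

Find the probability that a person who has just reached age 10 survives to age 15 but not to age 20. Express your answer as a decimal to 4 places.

We want 5|5q10 = (l_15 − l_20)/l_10.
This is the probability of reaching 15 but not 20, conditional on being alive at 10: (l_15 − l_20) / l_10.
= (89738 − 89278) / 90571 = 460 / 90571 = 0.005079.

0.0051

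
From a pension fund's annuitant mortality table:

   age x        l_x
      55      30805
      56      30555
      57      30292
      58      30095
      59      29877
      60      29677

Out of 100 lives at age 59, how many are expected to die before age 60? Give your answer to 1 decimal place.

0.7

The relevant probability is 1 − 29677/29877 = 0.006694.
Expected number = 100 × 0.006694 = 0.7.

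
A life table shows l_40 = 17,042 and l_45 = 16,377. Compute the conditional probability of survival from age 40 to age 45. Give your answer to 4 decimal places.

We want 5p40 = l_45/l_40.
The conditional survival probability is l_45/l_40 = 16,377/17,042 = 0.960979.

0.9610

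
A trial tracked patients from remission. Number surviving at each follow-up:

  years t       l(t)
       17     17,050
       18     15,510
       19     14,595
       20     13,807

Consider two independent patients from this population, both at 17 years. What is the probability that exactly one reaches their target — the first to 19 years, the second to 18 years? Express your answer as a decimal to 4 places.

0.2083

p₁ = l(19)/l(17) = 14,595/17,050 = 0.856012; p₂ = l(18)/l(17) = 15,510/17,050 = 0.909677.
P(exactly one) = p₁(1−p₂) + (1−p₁)p₂ = 0.077318 + 0.130983 = 0.208300.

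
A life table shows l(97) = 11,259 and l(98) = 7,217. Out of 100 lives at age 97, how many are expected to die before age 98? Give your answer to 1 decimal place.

The relevant probability is 1 − 7,217/11,259 = 0.359002.
Expected number = 100 × 0.359002 = 35.9.

35.9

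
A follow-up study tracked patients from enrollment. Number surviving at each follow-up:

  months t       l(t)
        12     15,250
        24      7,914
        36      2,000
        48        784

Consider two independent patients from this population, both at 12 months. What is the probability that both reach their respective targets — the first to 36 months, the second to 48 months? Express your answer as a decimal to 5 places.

p₁ = l(36)/l(12) = 2,000/15,250 = 0.131148; p₂ = l(48)/l(12) = 784/15,250 = 0.051410.
P(both) = p₁ × p₂ = 0.131148 × 0.051410 = 0.006742.

0.00674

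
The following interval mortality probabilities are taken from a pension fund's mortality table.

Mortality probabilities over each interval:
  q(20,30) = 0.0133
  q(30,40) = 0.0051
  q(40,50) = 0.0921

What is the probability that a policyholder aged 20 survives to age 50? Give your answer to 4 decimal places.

0.8913

P(survive 20→50) = (1 − 0.0133) × (1 − 0.0051) × (1 − 0.0921).
= 0.9867 × 0.9949 × 0.9079 = 0.891256.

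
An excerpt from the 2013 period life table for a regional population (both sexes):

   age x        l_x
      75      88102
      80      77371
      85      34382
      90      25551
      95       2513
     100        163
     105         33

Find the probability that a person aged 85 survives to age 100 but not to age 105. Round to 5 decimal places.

0.00378

We want 15|5q85 = (l_100 − l_105)/l_85.
This is the probability of reaching 100 but not 105, conditional on being alive at 85: (l_100 − l_105) / l_85.
= (163 − 33) / 34382 = 130 / 34382 = 0.003781.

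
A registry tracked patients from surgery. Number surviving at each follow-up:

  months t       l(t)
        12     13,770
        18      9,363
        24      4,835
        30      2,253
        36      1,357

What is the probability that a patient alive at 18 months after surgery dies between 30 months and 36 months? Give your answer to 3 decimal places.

0.096

This is the probability of reaching 30 but not 36, conditional on being alive at 18: (l(30) − l(36)) / l(18).
= (2,253 − 1,357) / 9,363 = 896 / 9,363 = 0.095696.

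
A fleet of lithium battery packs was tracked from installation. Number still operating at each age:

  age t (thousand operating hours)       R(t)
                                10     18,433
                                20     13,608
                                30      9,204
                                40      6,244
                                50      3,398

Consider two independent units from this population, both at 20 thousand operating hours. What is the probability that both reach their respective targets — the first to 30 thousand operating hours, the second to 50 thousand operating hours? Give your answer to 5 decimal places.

0.16889

p₁ = R(30)/R(20) = 9,204/13,608 = 0.676367; p₂ = R(50)/R(20) = 3,398/13,608 = 0.249706.
P(both) = p₁ × p₂ = 0.676367 × 0.249706 = 0.168893.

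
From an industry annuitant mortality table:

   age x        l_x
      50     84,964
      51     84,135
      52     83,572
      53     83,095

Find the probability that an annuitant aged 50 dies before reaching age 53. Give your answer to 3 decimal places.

0.022

P(die before 53 | alive at 50) = 1 − l_53/l_50 = 1 − 83,095/84,964 = (1,869)/84,964 = 0.021998.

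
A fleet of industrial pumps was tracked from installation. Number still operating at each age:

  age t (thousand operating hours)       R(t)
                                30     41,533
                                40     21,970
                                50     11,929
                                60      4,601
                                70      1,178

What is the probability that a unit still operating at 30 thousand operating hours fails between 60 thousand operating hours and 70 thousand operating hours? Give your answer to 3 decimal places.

This is the probability of reaching 60 but not 70, conditional on being operational at 30: (R(60) − R(70)) / R(30).
= (4,601 − 1,178) / 41,533 = 3,423 / 41,533 = 0.082416.

0.082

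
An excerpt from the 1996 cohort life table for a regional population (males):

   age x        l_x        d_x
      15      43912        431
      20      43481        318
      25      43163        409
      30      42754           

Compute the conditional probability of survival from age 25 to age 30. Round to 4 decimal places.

0.9905

The conditional survival probability is l_30/l_25 = 42754/43163 = 0.990524.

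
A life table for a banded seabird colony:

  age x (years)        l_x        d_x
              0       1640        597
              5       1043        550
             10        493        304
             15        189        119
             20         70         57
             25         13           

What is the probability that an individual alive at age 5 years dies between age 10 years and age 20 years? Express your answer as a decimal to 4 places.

This is the probability of reaching 10 but not 20, conditional on being alive at 5: (l_10 − l_20) / l_5.
= (493 − 70) / 1043 = 423 / 1043 = 0.405561.

0.4056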